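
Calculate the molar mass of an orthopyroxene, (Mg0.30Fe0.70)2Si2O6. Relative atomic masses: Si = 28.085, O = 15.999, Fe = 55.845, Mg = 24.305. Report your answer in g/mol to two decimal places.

244.93 g/mol

The formula mass is the sum 0.60·24.305 + 1.40·55.845 + 2·28.085 + 6·15.999.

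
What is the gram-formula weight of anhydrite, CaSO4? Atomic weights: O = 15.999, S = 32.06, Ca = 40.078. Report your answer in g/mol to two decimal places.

136.13 g/mol

M = 1*40.078 + 1*32.06 + 4*15.999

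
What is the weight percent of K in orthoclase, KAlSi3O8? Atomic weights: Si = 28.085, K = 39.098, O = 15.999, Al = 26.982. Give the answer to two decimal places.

14.05 mass %

Molar mass of KAlSi3O8: 1×39.098 + 1×26.982 + 3×28.085 + 8×15.999 = 278.327 g/mol.
Mass of K per formula unit: 1 × 39.098 = 39.098 g.
Weight fraction K = 39.098 / 278.327 = 0.1405.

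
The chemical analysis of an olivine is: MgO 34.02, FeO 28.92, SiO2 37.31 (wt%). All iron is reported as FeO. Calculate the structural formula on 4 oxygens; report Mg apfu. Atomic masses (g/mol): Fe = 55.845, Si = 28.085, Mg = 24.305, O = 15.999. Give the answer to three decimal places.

MgO: 34.02/40.304 = 0.84408 mol → 0.84408 mol Mg, 0.84408 mol O.
FeO: 28.92/71.844 = 0.40254 mol → 0.40254 mol Fe, 0.40254 mol O.
SiO2: 37.31/60.083 = 0.62097 mol → 0.62097 mol Si, 1.24194 mol O.
Total oxygen = 2.48856 mol. Normalization factor = 4/2.48856 = 1.60736.
Mg per 4 O = 0.84408 × 1.60736 = 1.357.

1.357 Mg apfu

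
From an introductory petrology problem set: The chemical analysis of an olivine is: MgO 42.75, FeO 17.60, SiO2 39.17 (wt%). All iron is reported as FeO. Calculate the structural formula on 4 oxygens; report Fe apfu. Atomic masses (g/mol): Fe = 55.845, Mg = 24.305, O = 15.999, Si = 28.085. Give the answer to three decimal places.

MgO: 42.75/40.304 = 1.06069 mol → 1.06069 mol Mg, 1.06069 mol O.
FeO: 17.60/71.844 = 0.24498 mol → 0.24498 mol Fe, 0.24498 mol O.
SiO2: 39.17/60.083 = 0.65193 mol → 0.65193 mol Si, 1.30386 mol O.
Total oxygen = 2.60953 mol. Normalization factor = 4/2.60953 = 1.53284.
Fe per 4 O = 0.24498 × 1.53284 = 0.376.

0.376 Fe apfu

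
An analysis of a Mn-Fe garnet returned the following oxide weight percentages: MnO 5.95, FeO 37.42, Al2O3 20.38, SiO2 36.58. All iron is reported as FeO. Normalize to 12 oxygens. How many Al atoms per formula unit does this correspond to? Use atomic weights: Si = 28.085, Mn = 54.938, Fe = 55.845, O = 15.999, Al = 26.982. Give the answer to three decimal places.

1.981 Al apfu

MnO: 5.95/70.937 = 0.08388 mol → 0.08388 mol Mn, 0.08388 mol O.
FeO: 37.42/71.844 = 0.52085 mol → 0.52085 mol Fe, 0.52085 mol O.
Al2O3: 20.38/101.961 = 0.19988 mol → 0.39976 mol Al, 0.59964 mol O.
SiO2: 36.58/60.083 = 0.60882 mol → 0.60882 mol Si, 1.21764 mol O.
Total oxygen = 2.42201 mol. Normalization factor = 12/2.42201 = 4.95456.
Al per 12 O = 0.39976 × 4.95456 = 1.981.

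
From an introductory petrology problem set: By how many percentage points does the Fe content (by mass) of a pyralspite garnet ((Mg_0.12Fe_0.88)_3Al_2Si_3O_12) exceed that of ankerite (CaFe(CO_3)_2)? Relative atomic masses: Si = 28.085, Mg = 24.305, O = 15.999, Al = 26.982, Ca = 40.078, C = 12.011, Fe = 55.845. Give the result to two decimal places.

M((Mg_0.12Fe_0.88)_3Al_2Si_3O_12) = 486.388 g/mol, so wt% Fe = 147.431/486.388 × 100 = 30.31%.
M(CaFe(CO_3)_2) = 215.939 g/mol, so wt% Fe = 55.845/215.939 × 100 = 25.86%.
30.31 − 25.86 = 4.45 pp.

4.45 percentage points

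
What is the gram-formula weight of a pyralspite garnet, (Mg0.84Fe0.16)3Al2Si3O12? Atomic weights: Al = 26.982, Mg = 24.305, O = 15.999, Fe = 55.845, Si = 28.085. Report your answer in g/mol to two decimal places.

M = 2.52*24.305 + 0.48*55.845 + 2*26.982 + 3*28.085 + 12*15.999

418.26 g/mol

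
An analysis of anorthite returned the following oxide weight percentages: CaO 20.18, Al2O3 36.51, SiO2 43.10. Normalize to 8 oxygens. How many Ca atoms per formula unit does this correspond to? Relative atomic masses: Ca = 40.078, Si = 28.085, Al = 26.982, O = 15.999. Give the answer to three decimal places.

CaO: 20.18/56.077 = 0.35986 mol → 0.35986 mol Ca, 0.35986 mol O.
Al2O3: 36.51/101.961 = 0.35808 mol → 0.71616 mol Al, 1.07424 mol O.
SiO2: 43.10/60.083 = 0.71734 mol → 0.71734 mol Si, 1.43468 mol O.
Total oxygen = 2.86878 mol. Normalization factor = 8/2.86878 = 2.78864.
Ca per 8 O = 0.35986 × 2.78864 = 1.004.

1.004 Ca apfu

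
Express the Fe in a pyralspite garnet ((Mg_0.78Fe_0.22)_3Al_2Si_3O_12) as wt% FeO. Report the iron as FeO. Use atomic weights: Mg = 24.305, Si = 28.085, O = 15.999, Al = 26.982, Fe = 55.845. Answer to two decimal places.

11.18 wt%

Formula mass = 423.938 g/mol.
0.66 Fe → 0.6600 mol FeO per formula unit; M(FeO) = 71.844, so FeO mass = 47.417 g.
47.417/423.938 × 100 = 11.18 wt%.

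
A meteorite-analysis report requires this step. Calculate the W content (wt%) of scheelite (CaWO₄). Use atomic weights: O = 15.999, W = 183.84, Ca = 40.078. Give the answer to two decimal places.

63.85 wt%

M(CaWO₄) = 287.914 g/mol.
W contributes 1 × 183.84 = 183.840 g per mole.
183.840/287.914 = 0.6385 → 63.85%.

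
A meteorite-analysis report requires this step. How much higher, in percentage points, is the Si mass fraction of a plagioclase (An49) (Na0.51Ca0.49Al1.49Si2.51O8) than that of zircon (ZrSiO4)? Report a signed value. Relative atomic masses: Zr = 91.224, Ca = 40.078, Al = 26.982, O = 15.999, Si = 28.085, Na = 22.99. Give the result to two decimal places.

First mineral: 70.493 g Si in 270.052 g formula = 26.10 wt% Si.
Second mineral: 28.085 g Si in 183.305 g formula = 15.32 wt% Si.
26.10% − 15.32% gives a difference of 10.78 percentage points.

10.78 percentage points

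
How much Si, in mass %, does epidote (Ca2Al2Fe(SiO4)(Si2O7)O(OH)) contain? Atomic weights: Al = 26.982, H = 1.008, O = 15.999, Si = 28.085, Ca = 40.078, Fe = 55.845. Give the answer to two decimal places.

M(Ca2Al2Fe(SiO4)(Si2O7)O(OH)) = 483.215 g/mol.
Si contributes 3 × 28.085 = 84.255 g per mole.
84.255/483.215 = 0.1744 → 17.44%.

17.44 mass %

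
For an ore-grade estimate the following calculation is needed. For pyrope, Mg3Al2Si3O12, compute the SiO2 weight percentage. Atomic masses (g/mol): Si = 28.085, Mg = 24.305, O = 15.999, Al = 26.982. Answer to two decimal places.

M(Mg3Al2Si3O12) = 403.122 g/mol; M(SiO2) = 60.083 g/mol.
Moles SiO2 per formula unit = 3 Si ÷ 1 = 3.0000.
SiO2 fraction = (3.0000 × 60.083) / 403.122 = 180.249/403.122 = 0.4471.

44.71 wt%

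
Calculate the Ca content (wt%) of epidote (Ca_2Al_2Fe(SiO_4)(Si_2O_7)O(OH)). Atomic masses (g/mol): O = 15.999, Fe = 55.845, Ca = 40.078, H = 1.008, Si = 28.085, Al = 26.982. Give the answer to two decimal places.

Molar mass of Ca_2Al_2Fe(SiO_4)(Si_2O_7)O(OH): 2*40.078 + 2*26.982 + 1*55.845 + 3*28.085 + 13*15.999 + 1*1.008 = 483.215 g/mol.
Mass of Ca per formula unit: 2 × 40.078 = 80.156 g.
Weight fraction Ca = 80.156 / 483.215 = 0.1659.

16.59 wt%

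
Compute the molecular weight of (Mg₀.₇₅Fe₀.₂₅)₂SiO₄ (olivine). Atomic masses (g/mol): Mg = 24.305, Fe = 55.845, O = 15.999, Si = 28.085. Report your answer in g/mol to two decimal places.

156.46 g/mol

M = 1.50(24.305) + 0.50(55.845) + 1(28.085) + 4(15.999)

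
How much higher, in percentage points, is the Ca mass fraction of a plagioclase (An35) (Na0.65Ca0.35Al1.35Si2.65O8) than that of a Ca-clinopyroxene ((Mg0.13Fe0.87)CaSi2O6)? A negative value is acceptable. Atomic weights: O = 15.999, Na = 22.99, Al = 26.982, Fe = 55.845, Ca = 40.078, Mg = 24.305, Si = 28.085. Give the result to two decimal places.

-11.19 percentage points

Ca in Na0.65Ca0.35Al1.35Si2.65O8: molar mass 267.814 g/mol; 0.35×40.078 = 14.027 g → 5.24 wt%.
Ca in (Mg0.13Fe0.87)CaSi2O6: molar mass 243.987 g/mol; 1×40.078 = 40.078 g → 16.43 wt%.
Difference = 5.24 − 16.43 = -11.19 percentage points.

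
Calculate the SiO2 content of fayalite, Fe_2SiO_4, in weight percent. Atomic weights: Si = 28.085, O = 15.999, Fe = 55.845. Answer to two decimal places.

M(Fe_2SiO_4) = 203.771 g/mol; M(SiO2) = 60.083 g/mol.
Moles SiO2 per formula unit = 1 Si ÷ 1 = 1.0000.
SiO2 fraction = (1.0000 × 60.083) / 203.771 = 60.083/203.771 = 0.2949.

29.49 wt%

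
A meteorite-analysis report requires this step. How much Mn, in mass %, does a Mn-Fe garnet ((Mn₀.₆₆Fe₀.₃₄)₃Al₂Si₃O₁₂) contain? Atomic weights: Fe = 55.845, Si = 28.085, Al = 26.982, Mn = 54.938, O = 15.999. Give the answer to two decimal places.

M((Mn₀.₆₆Fe₀.₃₄)₃Al₂Si₃O₁₂) = 495.946 g/mol.
Mn contributes 1.98 × 54.938 = 108.777 g per mole.
108.777/495.946 = 0.2193 → 21.93%.

21.93 mass %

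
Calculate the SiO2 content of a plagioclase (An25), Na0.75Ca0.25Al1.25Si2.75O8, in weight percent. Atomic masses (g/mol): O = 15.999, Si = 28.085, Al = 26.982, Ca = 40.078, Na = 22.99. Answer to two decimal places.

62.07 wt%

M(Na0.75Ca0.25Al1.25Si2.75O8) = 266.215 g/mol; M(SiO2) = 60.083 g/mol.
Moles SiO2 per formula unit = 2.75 Si ÷ 1 = 2.7500.
SiO2 fraction = (2.7500 × 60.083) / 266.215 = 165.228/266.215 = 0.6207.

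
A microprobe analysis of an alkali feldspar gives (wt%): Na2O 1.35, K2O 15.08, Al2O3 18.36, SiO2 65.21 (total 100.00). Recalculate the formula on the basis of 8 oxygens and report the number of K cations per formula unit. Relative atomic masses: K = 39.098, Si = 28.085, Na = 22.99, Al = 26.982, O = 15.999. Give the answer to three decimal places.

1.35 wt% Na2O ÷ 61.979 g/mol = 0.02178 mol, giving 0.04356 Na and 0.02178 O.
15.08 wt% K2O ÷ 94.195 g/mol = 0.16009 mol, giving 0.32018 K and 0.16009 O.
18.36 wt% Al2O3 ÷ 101.961 g/mol = 0.18007 mol, giving 0.36014 Al and 0.54021 O.
65.21 wt% SiO2 ÷ 60.083 g/mol = 1.08533 mol, giving 1.08533 Si and 2.17066 O.
Oxygen sums to 2.89274; scaling by 8/2.89274 = 2.76554 puts the formula on 8 O.
K: 0.32018 × 2.76554 = 0.885 atoms per formula unit.

0.885 K apfu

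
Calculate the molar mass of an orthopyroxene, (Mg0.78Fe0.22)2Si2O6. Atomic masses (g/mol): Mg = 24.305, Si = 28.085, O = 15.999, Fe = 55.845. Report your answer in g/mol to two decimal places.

The formula mass is the sum 1.56(24.305) + 0.44(55.845) + 2(28.085) + 6(15.999).

214.65 g/mol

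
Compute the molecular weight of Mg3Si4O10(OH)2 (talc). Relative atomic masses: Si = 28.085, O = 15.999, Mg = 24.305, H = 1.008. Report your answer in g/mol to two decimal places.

Mg: 3 × 24.305 = 72.9150
Si: 4 × 28.085 = 112.3400
O: 12 × 15.999 = 191.9880
H: 2 × 1.008 = 2.0160
Summing the contributions gives the formula mass.

379.26 g/mol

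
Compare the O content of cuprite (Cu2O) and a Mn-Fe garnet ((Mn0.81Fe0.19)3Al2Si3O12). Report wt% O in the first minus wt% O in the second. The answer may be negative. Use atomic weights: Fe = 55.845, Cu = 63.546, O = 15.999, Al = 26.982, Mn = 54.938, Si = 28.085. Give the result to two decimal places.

-27.56 percentage points

O in Cu2O: molar mass 143.091 g/mol; 1×15.999 = 15.999 g → 11.18 wt%.
O in (Mn0.81Fe0.19)3Al2Si3O12: molar mass 495.538 g/mol; 12×15.999 = 191.988 g → 38.74 wt%.
Difference = 11.18 − 38.74 = -27.56 percentage points.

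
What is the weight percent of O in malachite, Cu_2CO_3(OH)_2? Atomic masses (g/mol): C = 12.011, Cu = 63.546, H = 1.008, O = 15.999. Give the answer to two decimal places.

36.18 weight percent

Formula mass = 2·63.546 + 1·12.011 + 5·15.999 + 2·1.008 = 221.114 g/mol, of which 79.995 g is O.
So O makes up 79.995/221.114 = 0.3618 of the mass, i.e. 36.18%.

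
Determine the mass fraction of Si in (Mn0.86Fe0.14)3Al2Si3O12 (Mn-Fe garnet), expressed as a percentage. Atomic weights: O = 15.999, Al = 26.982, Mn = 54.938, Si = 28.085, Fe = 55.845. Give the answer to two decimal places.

17.01 wt%

Formula mass = 2.58·54.938 + 0.42·55.845 + 2·26.982 + 3·28.085 + 12·15.999 = 495.402 g/mol, of which 84.255 g is Si.
So Si makes up 84.255/495.402 = 0.1701 of the mass, i.e. 17.01%.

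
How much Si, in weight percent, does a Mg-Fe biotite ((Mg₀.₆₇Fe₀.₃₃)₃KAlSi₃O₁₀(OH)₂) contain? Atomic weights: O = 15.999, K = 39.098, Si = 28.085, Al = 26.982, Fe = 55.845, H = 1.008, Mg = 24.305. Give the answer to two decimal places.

M((Mg₀.₆₇Fe₀.₃₃)₃KAlSi₃O₁₀(OH)₂) = 448.479 g/mol.
Si contributes 3 × 28.085 = 84.255 g per mole.
84.255/448.479 = 0.1879 → 18.79%.

18.79 weight percent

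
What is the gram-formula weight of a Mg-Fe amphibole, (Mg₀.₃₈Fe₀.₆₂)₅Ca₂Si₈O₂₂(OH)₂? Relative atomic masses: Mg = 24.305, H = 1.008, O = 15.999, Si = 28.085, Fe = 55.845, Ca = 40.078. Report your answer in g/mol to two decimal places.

Mg: 1.90 × 24.305 = 46.1795
Fe: 3.10 × 55.845 = 173.1195
Ca: 2 × 40.078 = 80.1560
Si: 8 × 28.085 = 224.6800
O: 24 × 15.999 = 383.9760
H: 2 × 1.008 = 2.0160
Summing the contributions gives the formula mass.

910.13 g/mol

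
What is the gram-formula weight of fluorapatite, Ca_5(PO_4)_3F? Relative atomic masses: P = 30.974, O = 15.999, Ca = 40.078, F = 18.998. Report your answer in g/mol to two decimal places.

The formula mass is the sum 5(40.078) + 3(30.974) + 12(15.999) + 1(18.998).

504.30 g/mol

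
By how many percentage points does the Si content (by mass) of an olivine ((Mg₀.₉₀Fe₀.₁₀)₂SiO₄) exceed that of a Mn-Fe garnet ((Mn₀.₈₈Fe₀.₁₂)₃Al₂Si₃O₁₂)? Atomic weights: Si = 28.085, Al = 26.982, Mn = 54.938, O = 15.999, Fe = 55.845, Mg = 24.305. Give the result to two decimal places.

2.10 percentage points

Si in (Mg₀.₉₀Fe₀.₁₀)₂SiO₄: molar mass 146.999 g/mol; 1×28.085 = 28.085 g → 19.11 wt%.
Si in (Mn₀.₈₈Fe₀.₁₂)₃Al₂Si₃O₁₂: molar mass 495.348 g/mol; 3×28.085 = 84.255 g → 17.01 wt%.
Difference = 19.11 − 17.01 = 2.10 percentage points.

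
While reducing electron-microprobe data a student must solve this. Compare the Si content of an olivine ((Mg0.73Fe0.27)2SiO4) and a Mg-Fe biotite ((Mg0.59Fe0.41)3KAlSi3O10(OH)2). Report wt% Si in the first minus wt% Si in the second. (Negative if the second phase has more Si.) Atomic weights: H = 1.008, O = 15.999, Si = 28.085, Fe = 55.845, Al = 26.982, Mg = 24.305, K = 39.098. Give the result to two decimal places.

First mineral: 28.085 g Si in 157.723 g formula = 17.81 wt% Si.
Second mineral: 84.255 g Si in 456.048 g formula = 18.48 wt% Si.
17.81% − 18.48% gives a difference of -0.67 percentage points.

-0.67 percentage points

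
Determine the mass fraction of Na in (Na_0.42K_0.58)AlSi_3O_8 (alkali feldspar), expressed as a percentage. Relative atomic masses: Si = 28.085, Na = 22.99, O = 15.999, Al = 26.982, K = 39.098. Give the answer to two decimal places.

M((Na_0.42K_0.58)AlSi_3O_8) = 271.562 g/mol.
Na contributes 0.42 × 22.99 = 9.656 g per mole.
9.656/271.562 = 0.0356 → 3.56%.

3.56 mass %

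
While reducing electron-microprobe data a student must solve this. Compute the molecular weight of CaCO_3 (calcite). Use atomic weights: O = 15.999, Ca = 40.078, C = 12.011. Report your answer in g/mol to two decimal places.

M = 1·40.078 + 1·12.011 + 3·15.999

100.09 g/mol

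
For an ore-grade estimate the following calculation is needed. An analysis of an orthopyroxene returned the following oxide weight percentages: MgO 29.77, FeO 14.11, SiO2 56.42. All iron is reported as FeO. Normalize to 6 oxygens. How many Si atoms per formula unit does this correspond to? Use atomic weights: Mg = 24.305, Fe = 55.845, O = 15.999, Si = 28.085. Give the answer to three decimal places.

2.003 Si apfu

MgO: 29.77/40.304 = 0.73864 mol → 0.73864 mol Mg, 0.73864 mol O.
FeO: 14.11/71.844 = 0.19640 mol → 0.19640 mol Fe, 0.19640 mol O.
SiO2: 56.42/60.083 = 0.93903 mol → 0.93903 mol Si, 1.87806 mol O.
Total oxygen = 2.81310 mol. Normalization factor = 6/2.81310 = 2.13288.
Si per 6 O = 0.93903 × 2.13288 = 2.003.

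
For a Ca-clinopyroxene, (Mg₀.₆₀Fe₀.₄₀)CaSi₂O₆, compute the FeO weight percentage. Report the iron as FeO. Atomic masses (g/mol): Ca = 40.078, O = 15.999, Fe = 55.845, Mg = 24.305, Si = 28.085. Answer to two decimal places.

Molar mass of (Mg₀.₆₀Fe₀.₄₀)CaSi₂O₆ = 0.60×24.305 + 0.40×55.845 + 1×40.078 + 2×28.085 + 6×15.999 = 229.163 g/mol.
Each formula unit contains 0.40 Fe, equivalent to 0.40/1 = 0.4000 mol FeO.
M(FeO) = 1×55.845 + 1×15.999 = 71.844 g/mol.
Mass of FeO per formula unit = 0.4000 × 71.844 = 28.738 g.
FeO wt% = 28.738 / 229.163 × 100 = 12.54%.

12.54 wt%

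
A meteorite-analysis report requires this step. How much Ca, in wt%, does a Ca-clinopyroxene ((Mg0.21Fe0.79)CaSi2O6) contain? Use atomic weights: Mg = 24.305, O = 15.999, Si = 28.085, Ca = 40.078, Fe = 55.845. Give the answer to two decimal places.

16.60 wt%

Formula mass = 0.21×24.305 + 0.79×55.845 + 1×40.078 + 2×28.085 + 6×15.999 = 241.464 g/mol, of which 40.078 g is Ca.
So Ca makes up 40.078/241.464 = 0.1660 of the mass, i.e. 16.60%.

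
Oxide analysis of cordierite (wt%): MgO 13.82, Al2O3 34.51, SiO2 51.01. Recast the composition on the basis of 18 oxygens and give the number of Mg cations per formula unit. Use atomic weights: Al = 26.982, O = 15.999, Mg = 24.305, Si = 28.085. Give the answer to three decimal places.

MgO: 13.82/40.304 = 0.34289 mol → 0.34289 mol Mg, 0.34289 mol O.
Al2O3: 34.51/101.961 = 0.33846 mol → 0.67692 mol Al, 1.01538 mol O.
SiO2: 51.01/60.083 = 0.84899 mol → 0.84899 mol Si, 1.69798 mol O.
Total oxygen = 3.05625 mol. Normalization factor = 18/3.05625 = 5.88957.
Mg per 18 O = 0.34289 × 5.88957 = 2.019.

2.019 Mg apfu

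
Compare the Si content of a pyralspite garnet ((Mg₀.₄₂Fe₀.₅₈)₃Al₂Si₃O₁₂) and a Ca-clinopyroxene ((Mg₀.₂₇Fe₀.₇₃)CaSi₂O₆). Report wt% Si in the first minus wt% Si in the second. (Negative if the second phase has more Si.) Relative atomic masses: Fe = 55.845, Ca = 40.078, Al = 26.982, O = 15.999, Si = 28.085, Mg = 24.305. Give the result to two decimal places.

M((Mg₀.₄₂Fe₀.₅₈)₃Al₂Si₃O₁₂) = 458.002 g/mol, so wt% Si = 84.255/458.002 × 100 = 18.40%.
M((Mg₀.₂₇Fe₀.₇₃)CaSi₂O₆) = 239.571 g/mol, so wt% Si = 56.170/239.571 × 100 = 23.45%.
18.40 − 23.45 = -5.05 pp.

-5.05 percentage points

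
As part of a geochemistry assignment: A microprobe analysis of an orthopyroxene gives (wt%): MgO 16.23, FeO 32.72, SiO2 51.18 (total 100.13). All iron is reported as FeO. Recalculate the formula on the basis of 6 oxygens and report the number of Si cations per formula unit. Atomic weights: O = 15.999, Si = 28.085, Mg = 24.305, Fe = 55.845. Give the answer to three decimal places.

1.995 Si apfu

MgO (M=40.304): mol = 0.40269; Mg = 0.40269, O = 0.40269.
FeO (M=71.844): mol = 0.45543; Fe = 0.45543, O = 0.45543.
SiO2 (M=60.083): mol = 0.85182; Si = 0.85182, O = 1.70364.
ΣO = 2.56176; factor = 6/ΣO = 2.34214.
Si apfu = 0.85182 × 2.34214 = 1.995.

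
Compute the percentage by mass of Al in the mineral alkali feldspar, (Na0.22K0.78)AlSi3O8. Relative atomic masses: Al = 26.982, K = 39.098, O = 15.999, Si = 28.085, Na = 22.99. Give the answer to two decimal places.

M((Na0.22K0.78)AlSi3O8) = 274.783 g/mol.
Al contributes 1 × 26.982 = 26.982 g per mole.
26.982/274.783 = 0.0982 → 9.82%.

9.82 mass %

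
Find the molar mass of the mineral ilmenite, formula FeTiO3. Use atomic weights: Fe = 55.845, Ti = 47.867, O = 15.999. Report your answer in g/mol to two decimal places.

Fe: 1 × 55.845 = 55.8450
Ti: 1 × 47.867 = 47.8670
O: 3 × 15.999 = 47.9970
Summing the contributions gives the formula mass.

151.71 g/mol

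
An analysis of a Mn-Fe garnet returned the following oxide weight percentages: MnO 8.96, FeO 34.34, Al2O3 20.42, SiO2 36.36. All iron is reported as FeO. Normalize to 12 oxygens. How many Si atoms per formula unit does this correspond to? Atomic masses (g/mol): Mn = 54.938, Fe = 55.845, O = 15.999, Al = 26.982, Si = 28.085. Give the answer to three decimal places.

3.006 Si apfu

MnO: 8.96/70.937 = 0.12631 mol → 0.12631 mol Mn, 0.12631 mol O.
FeO: 34.34/71.844 = 0.47798 mol → 0.47798 mol Fe, 0.47798 mol O.
Al2O3: 20.42/101.961 = 0.20027 mol → 0.40054 mol Al, 0.60081 mol O.
SiO2: 36.36/60.083 = 0.60516 mol → 0.60516 mol Si, 1.21032 mol O.
Total oxygen = 2.41542 mol. Normalization factor = 12/2.41542 = 4.96808.
Si per 12 O = 0.60516 × 4.96808 = 3.006.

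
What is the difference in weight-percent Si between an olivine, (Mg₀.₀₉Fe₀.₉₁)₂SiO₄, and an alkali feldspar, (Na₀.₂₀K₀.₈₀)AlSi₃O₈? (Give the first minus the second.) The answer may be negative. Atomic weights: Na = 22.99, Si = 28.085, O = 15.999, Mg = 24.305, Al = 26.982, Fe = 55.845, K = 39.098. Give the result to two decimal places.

-16.45 percentage points

Si in (Mg₀.₀₉Fe₀.₉₁)₂SiO₄: molar mass 198.094 g/mol; 1×28.085 = 28.085 g → 14.18 wt%.
Si in (Na₀.₂₀K₀.₈₀)AlSi₃O₈: molar mass 275.105 g/mol; 3×28.085 = 84.255 g → 30.63 wt%.
Difference = 14.18 − 30.63 = -16.45 percentage points.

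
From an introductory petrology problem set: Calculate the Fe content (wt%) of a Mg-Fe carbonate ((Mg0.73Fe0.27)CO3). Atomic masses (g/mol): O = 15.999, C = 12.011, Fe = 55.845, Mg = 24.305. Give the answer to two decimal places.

16.24 wt%

M((Mg0.73Fe0.27)CO3) = 92.829 g/mol.
Fe contributes 0.27 × 55.845 = 15.078 g per mole.
15.078/92.829 = 0.1624 → 16.24%.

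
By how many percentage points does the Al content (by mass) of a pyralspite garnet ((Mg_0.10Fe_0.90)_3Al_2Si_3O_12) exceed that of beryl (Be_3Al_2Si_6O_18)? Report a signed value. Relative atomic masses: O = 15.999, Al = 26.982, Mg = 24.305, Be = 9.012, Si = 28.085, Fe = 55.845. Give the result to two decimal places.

Al in (Mg_0.10Fe_0.90)_3Al_2Si_3O_12: molar mass 488.280 g/mol; 2×26.982 = 53.964 g → 11.05 wt%.
Al in Be_3Al_2Si_6O_18: molar mass 537.492 g/mol; 2×26.982 = 53.964 g → 10.04 wt%.
Difference = 11.05 − 10.04 = 1.01 percentage points.

1.01 percentage points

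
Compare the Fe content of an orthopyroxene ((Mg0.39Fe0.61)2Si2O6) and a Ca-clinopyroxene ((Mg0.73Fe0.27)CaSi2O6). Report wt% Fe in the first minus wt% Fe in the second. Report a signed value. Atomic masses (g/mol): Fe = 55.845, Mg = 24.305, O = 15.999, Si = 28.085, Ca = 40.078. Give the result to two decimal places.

First mineral: 68.131 g Fe in 239.253 g formula = 28.48 wt% Fe.
Second mineral: 15.078 g Fe in 225.063 g formula = 6.70 wt% Fe.
28.48% − 6.70% gives a difference of 21.78 percentage points.

21.78 percentage points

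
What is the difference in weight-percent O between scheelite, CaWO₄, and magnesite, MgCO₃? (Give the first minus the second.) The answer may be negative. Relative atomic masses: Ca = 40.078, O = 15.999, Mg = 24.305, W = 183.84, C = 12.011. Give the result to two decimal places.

M(CaWO₄) = 287.914 g/mol, so wt% O = 63.996/287.914 × 100 = 22.23%.
M(MgCO₃) = 84.313 g/mol, so wt% O = 47.997/84.313 × 100 = 56.93%.
22.23 − 56.93 = -34.70 pp.

-34.70 percentage points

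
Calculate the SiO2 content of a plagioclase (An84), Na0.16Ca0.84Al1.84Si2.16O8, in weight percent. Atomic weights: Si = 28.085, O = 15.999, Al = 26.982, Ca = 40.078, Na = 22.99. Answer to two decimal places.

47.08 wt%

M(Na0.16Ca0.84Al1.84Si2.16O8) = 275.646 g/mol; M(SiO2) = 60.083 g/mol.
Moles SiO2 per formula unit = 2.16 Si ÷ 1 = 2.1600.
SiO2 fraction = (2.1600 × 60.083) / 275.646 = 129.779/275.646 = 0.4708.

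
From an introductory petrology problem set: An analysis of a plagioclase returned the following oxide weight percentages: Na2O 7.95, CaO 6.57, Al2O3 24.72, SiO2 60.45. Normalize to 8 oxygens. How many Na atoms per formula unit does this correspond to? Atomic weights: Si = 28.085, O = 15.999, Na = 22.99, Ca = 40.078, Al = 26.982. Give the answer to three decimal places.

Na2O (M=61.979): mol = 0.12827; Na = 0.25654, O = 0.12827.
CaO (M=56.077): mol = 0.11716; Ca = 0.11716, O = 0.11716.
Al2O3 (M=101.961): mol = 0.24245; Al = 0.48490, O = 0.72735.
SiO2 (M=60.083): mol = 1.00611; Si = 1.00611, O = 2.01222.
ΣO = 2.98500; factor = 8/ΣO = 2.68007.
Na apfu = 0.25654 × 2.68007 = 0.688.

0.688 Na apfu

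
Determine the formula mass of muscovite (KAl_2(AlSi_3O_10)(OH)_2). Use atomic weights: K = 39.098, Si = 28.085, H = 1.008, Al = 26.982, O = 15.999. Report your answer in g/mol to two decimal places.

M = 1*39.098 + 3*26.982 + 3*28.085 + 12*15.999 + 2*1.008

398.30 g/mol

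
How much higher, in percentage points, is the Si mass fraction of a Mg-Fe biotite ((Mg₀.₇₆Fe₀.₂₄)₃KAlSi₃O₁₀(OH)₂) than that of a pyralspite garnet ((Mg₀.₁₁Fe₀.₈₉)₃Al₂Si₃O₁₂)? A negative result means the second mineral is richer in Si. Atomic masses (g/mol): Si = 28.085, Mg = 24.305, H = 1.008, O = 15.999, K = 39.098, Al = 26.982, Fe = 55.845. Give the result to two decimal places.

1.86 percentage points

First mineral: 84.255 g Si in 439.963 g formula = 19.15 wt% Si.
Second mineral: 84.255 g Si in 487.334 g formula = 17.29 wt% Si.
19.15% − 17.29% gives a difference of 1.86 percentage points.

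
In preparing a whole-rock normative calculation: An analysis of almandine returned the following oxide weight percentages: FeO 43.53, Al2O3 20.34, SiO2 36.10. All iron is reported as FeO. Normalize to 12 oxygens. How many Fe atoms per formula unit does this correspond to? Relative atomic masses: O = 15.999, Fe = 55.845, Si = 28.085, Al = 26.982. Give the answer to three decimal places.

3.022 Fe apfu

FeO (M=71.844): mol = 0.60590; Fe = 0.60590, O = 0.60590.
Al2O3 (M=101.961): mol = 0.19949; Al = 0.39898, O = 0.59847.
SiO2 (M=60.083): mol = 0.60084; Si = 0.60084, O = 1.20168.
ΣO = 2.40605; factor = 12/ΣO = 4.98743.
Fe apfu = 0.60590 × 4.98743 = 3.022.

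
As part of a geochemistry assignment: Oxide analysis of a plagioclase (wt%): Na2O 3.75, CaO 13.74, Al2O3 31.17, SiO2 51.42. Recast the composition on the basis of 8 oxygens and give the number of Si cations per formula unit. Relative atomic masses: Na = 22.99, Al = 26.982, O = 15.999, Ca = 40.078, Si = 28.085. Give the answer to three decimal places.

3.75 wt% Na2O ÷ 61.979 g/mol = 0.06050 mol, giving 0.12100 Na and 0.06050 O.
13.74 wt% CaO ÷ 56.077 g/mol = 0.24502 mol, giving 0.24502 Ca and 0.24502 O.
31.17 wt% Al2O3 ÷ 101.961 g/mol = 0.30571 mol, giving 0.61142 Al and 0.91713 O.
51.42 wt% SiO2 ÷ 60.083 g/mol = 0.85582 mol, giving 0.85582 Si and 1.71164 O.
Oxygen sums to 2.93429; scaling by 8/2.93429 = 2.72638 puts the formula on 8 O.
Si: 0.85582 × 2.72638 = 2.333 atoms per formula unit.

2.333 Si apfu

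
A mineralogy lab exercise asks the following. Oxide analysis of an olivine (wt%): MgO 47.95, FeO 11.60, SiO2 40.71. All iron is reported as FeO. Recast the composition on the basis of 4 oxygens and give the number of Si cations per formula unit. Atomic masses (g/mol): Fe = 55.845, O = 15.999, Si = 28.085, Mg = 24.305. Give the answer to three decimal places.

MgO: 47.95/40.304 = 1.18971 mol → 1.18971 mol Mg, 1.18971 mol O.
FeO: 11.60/71.844 = 0.16146 mol → 0.16146 mol Fe, 0.16146 mol O.
SiO2: 40.71/60.083 = 0.67756 mol → 0.67756 mol Si, 1.35512 mol O.
Total oxygen = 2.70629 mol. Normalization factor = 4/2.70629 = 1.47804.
Si per 4 O = 0.67756 × 1.47804 = 1.001.

1.001 Si apfu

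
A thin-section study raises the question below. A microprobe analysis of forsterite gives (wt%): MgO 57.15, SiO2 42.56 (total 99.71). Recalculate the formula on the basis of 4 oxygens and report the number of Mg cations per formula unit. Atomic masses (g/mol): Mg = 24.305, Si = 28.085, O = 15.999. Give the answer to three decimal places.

MgO: 57.15/40.304 = 1.41797 mol → 1.41797 mol Mg, 1.41797 mol O.
SiO2: 42.56/60.083 = 0.70835 mol → 0.70835 mol Si, 1.41670 mol O.
Total oxygen = 2.83467 mol. Normalization factor = 4/2.83467 = 1.41110.
Mg per 4 O = 1.41797 × 1.41110 = 2.001.

2.001 Mg apfu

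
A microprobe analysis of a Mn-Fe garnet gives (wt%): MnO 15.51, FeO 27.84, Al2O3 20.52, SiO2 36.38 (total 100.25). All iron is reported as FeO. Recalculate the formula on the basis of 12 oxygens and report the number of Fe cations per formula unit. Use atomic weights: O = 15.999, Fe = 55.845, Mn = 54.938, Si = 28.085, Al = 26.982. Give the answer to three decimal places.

1.921 Fe apfu

MnO: 15.51/70.937 = 0.21864 mol → 0.21864 mol Mn, 0.21864 mol O.
FeO: 27.84/71.844 = 0.38751 mol → 0.38751 mol Fe, 0.38751 mol O.
Al2O3: 20.52/101.961 = 0.20125 mol → 0.40250 mol Al, 0.60375 mol O.
SiO2: 36.38/60.083 = 0.60550 mol → 0.60550 mol Si, 1.21100 mol O.
Total oxygen = 2.42090 mol. Normalization factor = 12/2.42090 = 4.95683.
Fe per 12 O = 0.38751 × 4.95683 = 1.921.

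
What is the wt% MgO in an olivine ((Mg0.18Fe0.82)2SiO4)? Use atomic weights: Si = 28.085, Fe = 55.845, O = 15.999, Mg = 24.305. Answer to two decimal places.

7.54 wt%

Formula mass = 192.417 g/mol.
0.36 Mg → 0.3600 mol MgO per formula unit; M(MgO) = 40.304, so MgO mass = 14.509 g.
14.509/192.417 × 100 = 7.54 wt%.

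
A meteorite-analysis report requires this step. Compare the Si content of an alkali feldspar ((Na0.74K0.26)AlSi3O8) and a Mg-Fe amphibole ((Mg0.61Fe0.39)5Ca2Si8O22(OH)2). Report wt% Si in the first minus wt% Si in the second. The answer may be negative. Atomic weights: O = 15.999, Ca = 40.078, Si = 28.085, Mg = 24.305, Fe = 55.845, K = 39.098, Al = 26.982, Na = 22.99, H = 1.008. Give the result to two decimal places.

5.92 percentage points

M((Na0.74K0.26)AlSi3O8) = 266.407 g/mol, so wt% Si = 84.255/266.407 × 100 = 31.63%.
M((Mg0.61Fe0.39)5Ca2Si8O22(OH)2) = 873.856 g/mol, so wt% Si = 224.680/873.856 × 100 = 25.71%.
31.63 − 25.71 = 5.92 pp.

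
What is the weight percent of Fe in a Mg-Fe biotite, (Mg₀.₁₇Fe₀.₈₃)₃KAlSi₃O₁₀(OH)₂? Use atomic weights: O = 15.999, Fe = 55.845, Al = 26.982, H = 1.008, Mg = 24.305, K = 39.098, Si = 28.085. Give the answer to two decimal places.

28.05 wt%

M((Mg₀.₁₇Fe₀.₈₃)₃KAlSi₃O₁₀(OH)₂) = 495.789 g/mol.
Fe contributes 2.49 × 55.845 = 139.054 g per mole.
139.054/495.789 = 0.2805 → 28.05%.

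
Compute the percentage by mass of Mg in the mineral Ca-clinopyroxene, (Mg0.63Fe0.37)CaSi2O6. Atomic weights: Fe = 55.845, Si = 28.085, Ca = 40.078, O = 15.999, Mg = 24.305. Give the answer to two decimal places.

6.71 weight percent

Molar mass of (Mg0.63Fe0.37)CaSi2O6: 0.63·24.305 + 0.37·55.845 + 1·40.078 + 2·28.085 + 6·15.999 = 228.217 g/mol.
Mass of Mg per formula unit: 0.63 × 24.305 = 15.312 g.
Weight fraction Mg = 15.312 / 228.217 = 0.0671.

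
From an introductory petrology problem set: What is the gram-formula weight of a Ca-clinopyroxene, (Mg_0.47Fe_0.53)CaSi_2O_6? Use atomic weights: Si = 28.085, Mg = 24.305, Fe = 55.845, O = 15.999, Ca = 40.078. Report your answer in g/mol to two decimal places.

233.26 g/mol

M = 0.47×24.305 + 0.53×55.845 + 1×40.078 + 2×28.085 + 6×15.999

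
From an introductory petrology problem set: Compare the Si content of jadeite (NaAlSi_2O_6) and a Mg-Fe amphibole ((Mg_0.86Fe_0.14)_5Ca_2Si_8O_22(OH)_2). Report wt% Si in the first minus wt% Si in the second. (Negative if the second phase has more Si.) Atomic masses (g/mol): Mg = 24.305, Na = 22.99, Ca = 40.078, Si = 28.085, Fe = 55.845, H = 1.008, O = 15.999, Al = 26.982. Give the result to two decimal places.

First mineral: 56.170 g Si in 202.136 g formula = 27.79 wt% Si.
Second mineral: 224.680 g Si in 834.431 g formula = 26.93 wt% Si.
27.79% − 26.93% gives a difference of 0.86 percentage points.

0.86 percentage points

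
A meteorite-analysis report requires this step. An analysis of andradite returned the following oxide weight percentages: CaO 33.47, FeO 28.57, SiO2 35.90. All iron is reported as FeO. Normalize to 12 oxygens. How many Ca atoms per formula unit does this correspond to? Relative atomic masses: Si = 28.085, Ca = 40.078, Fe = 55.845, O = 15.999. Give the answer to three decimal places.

CaO (M=56.077): mol = 0.59686; Ca = 0.59686, O = 0.59686.
FeO (M=71.844): mol = 0.39767; Fe = 0.39767, O = 0.39767.
SiO2 (M=60.083): mol = 0.59751; Si = 0.59751, O = 1.19502.
ΣO = 2.18955; factor = 12/ΣO = 5.48058.
Ca apfu = 0.59686 × 5.48058 = 3.271.

3.271 Ca apfu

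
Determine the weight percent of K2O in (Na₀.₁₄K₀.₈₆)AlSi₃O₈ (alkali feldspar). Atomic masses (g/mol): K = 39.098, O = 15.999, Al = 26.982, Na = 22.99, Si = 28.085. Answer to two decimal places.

M((Na₀.₁₄K₀.₈₆)AlSi₃O₈) = 276.072 g/mol; M(K2O) = 94.195 g/mol.
Moles K2O per formula unit = 0.86 K ÷ 2 = 0.4300.
K2O fraction = (0.4300 × 94.195) / 276.072 = 40.504/276.072 = 0.1467.

14.67 wt%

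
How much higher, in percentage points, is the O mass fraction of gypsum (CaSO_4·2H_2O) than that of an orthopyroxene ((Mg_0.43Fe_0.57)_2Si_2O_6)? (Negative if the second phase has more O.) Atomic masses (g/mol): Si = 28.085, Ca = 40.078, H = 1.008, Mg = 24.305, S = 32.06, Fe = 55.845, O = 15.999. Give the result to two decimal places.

First mineral: 95.994 g O in 172.164 g formula = 55.76 wt% O.
Second mineral: 95.994 g O in 236.730 g formula = 40.55 wt% O.
55.76% − 40.55% gives a difference of 15.21 percentage points.

15.21 percentage points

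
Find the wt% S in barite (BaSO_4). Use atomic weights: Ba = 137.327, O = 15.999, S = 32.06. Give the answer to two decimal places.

Molar mass of BaSO_4: 1×137.327 + 1×32.06 + 4×15.999 = 233.383 g/mol.
Mass of S per formula unit: 1 × 32.06 = 32.060 g.
Weight fraction S = 32.060 / 233.383 = 0.1374.

13.74 mass %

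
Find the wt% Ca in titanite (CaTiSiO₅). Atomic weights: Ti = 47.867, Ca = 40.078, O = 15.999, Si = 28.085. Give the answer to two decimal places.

20.45 wt%

M(CaTiSiO₅) = 196.025 g/mol.
Ca contributes 1 × 40.078 = 40.078 g per mole.
40.078/196.025 = 0.2045 → 20.45%.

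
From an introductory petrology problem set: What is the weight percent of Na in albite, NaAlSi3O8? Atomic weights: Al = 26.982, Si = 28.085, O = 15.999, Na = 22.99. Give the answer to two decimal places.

8.77 wt%

M(NaAlSi3O8) = 262.219 g/mol.
Na contributes 1 × 22.99 = 22.990 g per mole.
22.990/262.219 = 0.0877 → 8.77%.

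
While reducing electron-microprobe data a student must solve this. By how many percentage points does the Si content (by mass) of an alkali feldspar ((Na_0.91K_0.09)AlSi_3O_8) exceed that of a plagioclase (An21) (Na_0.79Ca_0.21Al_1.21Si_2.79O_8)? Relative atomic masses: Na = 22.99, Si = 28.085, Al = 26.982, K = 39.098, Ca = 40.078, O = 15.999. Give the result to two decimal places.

2.45 percentage points

First mineral: 84.255 g Si in 263.669 g formula = 31.95 wt% Si.
Second mineral: 78.357 g Si in 265.576 g formula = 29.50 wt% Si.
31.95% − 29.50% gives a difference of 2.45 percentage points.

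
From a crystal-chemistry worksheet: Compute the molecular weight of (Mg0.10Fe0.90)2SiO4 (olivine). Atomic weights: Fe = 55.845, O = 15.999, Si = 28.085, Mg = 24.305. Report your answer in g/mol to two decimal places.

Mg: 0.20 × 24.305 = 4.8610
Fe: 1.80 × 55.845 = 100.5210
Si: 1 × 28.085 = 28.0850
O: 4 × 15.999 = 63.9960
Summing the contributions gives the formula mass.

197.46 g/mol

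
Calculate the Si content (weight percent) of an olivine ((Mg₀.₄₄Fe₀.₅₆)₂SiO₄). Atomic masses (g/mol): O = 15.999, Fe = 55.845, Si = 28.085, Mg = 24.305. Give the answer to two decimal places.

M((Mg₀.₄₄Fe₀.₅₆)₂SiO₄) = 176.016 g/mol.
Si contributes 1 × 28.085 = 28.085 g per mole.
28.085/176.016 = 0.1596 → 15.96%.

15.96 weight percent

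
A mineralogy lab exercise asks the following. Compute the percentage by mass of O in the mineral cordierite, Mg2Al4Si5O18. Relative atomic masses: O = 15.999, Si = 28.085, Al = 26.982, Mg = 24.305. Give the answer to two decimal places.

49.23 weight percent

Molar mass of Mg2Al4Si5O18: 2*24.305 + 4*26.982 + 5*28.085 + 18*15.999 = 584.945 g/mol.
Mass of O per formula unit: 18 × 15.999 = 287.982 g.
Weight fraction O = 287.982 / 584.945 = 0.4923.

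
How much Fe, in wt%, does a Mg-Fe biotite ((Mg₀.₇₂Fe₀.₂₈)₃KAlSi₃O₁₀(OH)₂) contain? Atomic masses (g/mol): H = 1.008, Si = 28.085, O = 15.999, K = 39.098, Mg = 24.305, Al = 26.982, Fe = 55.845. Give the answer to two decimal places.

10.57 wt%

M((Mg₀.₇₂Fe₀.₂₈)₃KAlSi₃O₁₀(OH)₂) = 443.748 g/mol.
Fe contributes 0.84 × 55.845 = 46.910 g per mole.
46.910/443.748 = 0.1057 → 10.57%.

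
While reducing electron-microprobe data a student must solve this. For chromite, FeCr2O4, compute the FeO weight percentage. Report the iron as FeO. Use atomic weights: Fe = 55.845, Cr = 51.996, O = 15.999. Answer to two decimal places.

32.10 wt%

Formula mass = 223.833 g/mol.
1 Fe → 1.0000 mol FeO per formula unit; M(FeO) = 71.844, so FeO mass = 71.844 g.
71.844/223.833 × 100 = 32.10 wt%.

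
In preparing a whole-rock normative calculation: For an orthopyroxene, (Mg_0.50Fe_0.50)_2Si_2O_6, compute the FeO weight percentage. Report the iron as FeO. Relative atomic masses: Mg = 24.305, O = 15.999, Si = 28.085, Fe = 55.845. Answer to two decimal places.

M((Mg_0.50Fe_0.50)_2Si_2O_6) = 232.314 g/mol; M(FeO) = 71.844 g/mol.
Moles FeO per formula unit = 1 Fe ÷ 1 = 1.0000.
FeO fraction = (1.0000 × 71.844) / 232.314 = 71.844/232.314 = 0.3093.

30.93 wt%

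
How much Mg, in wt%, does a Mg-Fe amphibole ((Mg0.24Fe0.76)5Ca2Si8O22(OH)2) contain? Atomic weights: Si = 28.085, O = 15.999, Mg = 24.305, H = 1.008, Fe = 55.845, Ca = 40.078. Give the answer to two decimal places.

M((Mg0.24Fe0.76)5Ca2Si8O22(OH)2) = 932.205 g/mol.
Mg contributes 1.20 × 24.305 = 29.166 g per mole.
29.166/932.205 = 0.0313 → 3.13%.

3.13 wt%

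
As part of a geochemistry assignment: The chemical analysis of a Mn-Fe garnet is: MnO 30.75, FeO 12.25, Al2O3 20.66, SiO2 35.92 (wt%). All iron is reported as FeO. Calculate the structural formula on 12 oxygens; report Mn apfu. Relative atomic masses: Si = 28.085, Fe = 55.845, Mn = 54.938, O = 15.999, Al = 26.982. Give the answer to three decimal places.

MnO: 30.75/70.937 = 0.43348 mol → 0.43348 mol Mn, 0.43348 mol O.
FeO: 12.25/71.844 = 0.17051 mol → 0.17051 mol Fe, 0.17051 mol O.
Al2O3: 20.66/101.961 = 0.20263 mol → 0.40526 mol Al, 0.60789 mol O.
SiO2: 35.92/60.083 = 0.59784 mol → 0.59784 mol Si, 1.19568 mol O.
Total oxygen = 2.40756 mol. Normalization factor = 12/2.40756 = 4.98430.
Mn per 12 O = 0.43348 × 4.98430 = 2.161.

2.161 Mn apfu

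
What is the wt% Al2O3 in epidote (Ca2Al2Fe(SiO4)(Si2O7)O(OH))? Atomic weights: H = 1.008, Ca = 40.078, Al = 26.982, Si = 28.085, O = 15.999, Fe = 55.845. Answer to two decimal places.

21.10 wt%

Molar mass of Ca2Al2Fe(SiO4)(Si2O7)O(OH) = 2*40.078 + 2*26.982 + 1*55.845 + 3*28.085 + 13*15.999 + 1*1.008 = 483.215 g/mol.
Each formula unit contains 2 Al, equivalent to 2/2 = 1.0000 mol Al2O3.
M(Al2O3) = 2×26.982 + 3×15.999 = 101.961 g/mol.
Mass of Al2O3 per formula unit = 1.0000 × 101.961 = 101.961 g.
Al2O3 wt% = 101.961 / 483.215 × 100 = 21.10%.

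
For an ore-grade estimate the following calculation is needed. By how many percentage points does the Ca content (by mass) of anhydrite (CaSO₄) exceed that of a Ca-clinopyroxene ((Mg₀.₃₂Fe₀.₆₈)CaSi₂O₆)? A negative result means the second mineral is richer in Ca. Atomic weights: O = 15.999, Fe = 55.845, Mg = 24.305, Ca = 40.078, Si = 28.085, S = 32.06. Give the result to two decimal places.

Ca in CaSO₄: molar mass 136.134 g/mol; 1×40.078 = 40.078 g → 29.44 wt%.
Ca in (Mg₀.₃₂Fe₀.₆₈)CaSi₂O₆: molar mass 237.994 g/mol; 1×40.078 = 40.078 g → 16.84 wt%.
Difference = 29.44 − 16.84 = 12.60 percentage points.

12.60 percentage points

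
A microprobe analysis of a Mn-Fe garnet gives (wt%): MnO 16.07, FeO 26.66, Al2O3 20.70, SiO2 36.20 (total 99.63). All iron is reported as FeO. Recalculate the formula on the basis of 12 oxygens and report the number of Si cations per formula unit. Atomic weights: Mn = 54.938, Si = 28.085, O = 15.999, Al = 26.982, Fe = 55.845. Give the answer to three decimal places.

2.998 Si apfu

MnO (M=70.937): mol = 0.22654; Mn = 0.22654, O = 0.22654.
FeO (M=71.844): mol = 0.37108; Fe = 0.37108, O = 0.37108.
Al2O3 (M=101.961): mol = 0.20302; Al = 0.40604, O = 0.60906.
SiO2 (M=60.083): mol = 0.60250; Si = 0.60250, O = 1.20500.
ΣO = 2.41168; factor = 12/ΣO = 4.97578.
Si apfu = 0.60250 × 4.97578 = 2.998.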